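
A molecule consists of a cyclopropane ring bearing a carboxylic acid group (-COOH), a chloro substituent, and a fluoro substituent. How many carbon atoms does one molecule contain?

Atom tally by fragment:
  cyclopropane ring core → C:3 H:6
  (− 3 ring H displaced by substituents)
  + COOH → C:1 H:1 O:2
  + Cl → Cl:1
  + F → F:1
Element totals:
  C: 4
  H: 4
  Cl: 1
  F: 1
  O: 2

4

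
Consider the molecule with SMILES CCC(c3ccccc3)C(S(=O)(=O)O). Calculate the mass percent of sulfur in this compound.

14.96%

Atom tally by fragment:
  CH3 → C:1 H:3
  CH2 → C:1 H:2
  CH(C6H5) → C:7 H:6
  CH2SO3H → C:1 H:3 S:1 O:3
Element totals:
  C: 10
  H: 14
  O: 3
  S: 1
Molecular formula: C10H14O3S.
Molar mass = 214.279 g/mol.
Mass from S: 1 × 32.06 = 32.060 g/mol.
%S = 32.060 / 214.279 × 100 = 14.96%.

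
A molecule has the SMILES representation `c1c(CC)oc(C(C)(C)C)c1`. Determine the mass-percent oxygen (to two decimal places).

Atom tally by fragment:
  furan ring core → C:4 H:4 O:1
  (− 2 ring H displaced by substituents)
  + C2H5 → C:2 H:5
  + C(CH3)3 → C:4 H:9
Element totals:
  C: 10
  H: 16
  O: 1
Molecular formula: C10H16O.
Molar mass = 152.237 g/mol.
Mass from O: 1 × 15.999 = 15.999 g/mol.
%O = 15.999 / 152.237 × 100 = 10.51%.

10.51%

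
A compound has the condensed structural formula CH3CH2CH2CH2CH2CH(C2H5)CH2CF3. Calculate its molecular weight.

Atom tally by fragment:
  CH3 → C:1 H:3
  CH2 → C:1 H:2
  CH2 → C:1 H:2
  CH2 → C:1 H:2
  CH2 → C:1 H:2
  CH(C2H5) → C:3 H:6
  CH2CF3 → C:2 H:2 F:3
Element totals:
  C: 10
  H: 19
  F: 3
Molecular formula: C10H19F3.
  M = 10(12.011) + 19(1.008) + 3(18.998)
    = 120.110 + 19.152 + 56.994 = 196.256

196.26 g/mol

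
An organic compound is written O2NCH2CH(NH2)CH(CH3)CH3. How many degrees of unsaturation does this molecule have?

Atom tally by fragment:
  O2NCH2 → C:1 H:2 N:1 O:2
  CH(NH2) → C:1 H:3 N:1
  CH(CH3) → C:2 H:4
  CH3 → C:1 H:3
Element totals:
  C: 5
  H: 12
  N: 2
  O: 2
Molecular formula: C5H12N2O2.
DoU = (2C + 2 + N − H − X) / 2 = (2·5 + 2 + 2 − 12 − 0) / 2 = 1.

1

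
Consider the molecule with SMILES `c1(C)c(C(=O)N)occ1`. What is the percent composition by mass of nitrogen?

Atom tally by fragment:
  furan ring core → C:4 H:4 O:1
  (− 2 ring H displaced by substituents)
  + CH3 → C:1 H:3
  + CONH2 → C:1 H:2 O:1 N:1
Element totals:
  C: 6
  H: 7
  N: 1
  O: 2
Molecular formula: C6H7NO2.
Molar mass = 125.127 g/mol.
Mass from N: 1 × 14.007 = 14.007 g/mol.
%N = 14.007 / 125.127 × 100 = 11.19%.

11.19%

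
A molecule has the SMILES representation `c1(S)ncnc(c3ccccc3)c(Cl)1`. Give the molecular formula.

Atom tally by fragment:
  pyrimidine ring core → C:4 H:4 N:2
  (− 3 ring H displaced by substituents)
  + SH → S:1 H:1
  + C6H5 → C:6 H:5
  + Cl → Cl:1
Element totals:
  C: 10
  H: 7
  Cl: 1
  N: 2
  S: 1

C10H7ClN2S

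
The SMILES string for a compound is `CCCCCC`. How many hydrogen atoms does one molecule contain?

14

Atom tally by fragment:
  CH3 → C:1 H:3
  CH2 → C:1 H:2
  CH2 → C:1 H:2
  CH2 → C:1 H:2
  CH2 → C:1 H:2
  CH3 → C:1 H:3
Element totals:
  C: 6
  H: 14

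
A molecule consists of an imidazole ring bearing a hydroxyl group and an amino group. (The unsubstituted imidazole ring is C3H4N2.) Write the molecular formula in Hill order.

C3H5N3O

Atom tally by fragment:
  imidazole ring core → C:3 H:4 N:2
  (− 2 ring H displaced by substituents)
  + OH → O:1 H:1
  + NH2 → N:1 H:2
Element totals:
  C: 3
  H: 5
  N: 3
  O: 1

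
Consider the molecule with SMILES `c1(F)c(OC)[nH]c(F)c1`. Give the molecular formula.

C5H5F2NO

Atom tally by fragment:
  pyrrole ring core → C:4 H:5 N:1
  (− 3 ring H displaced by substituents)
  + F → F:1
  + OCH3 → C:1 H:3 O:1
  + F → F:1
Element totals:
  C: 5
  H: 5
  F: 2
  N: 1
  O: 1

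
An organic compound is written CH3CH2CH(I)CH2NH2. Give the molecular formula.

Atom tally by fragment:
  CH3 → C:1 H:3
  CH2 → C:1 H:2
  CH(I) → C:1 H:1 I:1
  CH2NH2 → C:1 H:4 N:1
Element totals:
  C: 4
  H: 10
  I: 1
  N: 1

C4H10IN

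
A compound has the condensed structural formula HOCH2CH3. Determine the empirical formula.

C2H6O

Atom tally by fragment:
  HOCH2 → C:1 H:3 O:1
  CH3 → C:1 H:3
Element totals:
  C: 2
  H: 6
  O: 1
Molecular formula: C2H6O.
gcd of subscripts (2, 6, 1) = 1, so the empirical formula equals the molecular formula.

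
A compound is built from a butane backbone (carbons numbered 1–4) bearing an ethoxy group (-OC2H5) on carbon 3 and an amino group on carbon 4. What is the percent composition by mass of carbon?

Atom tally by fragment:
  CH3 → C:1 H:3
  CH2 → C:1 H:2
  CH(OC2H5) → C:3 H:6 O:1
  CH2NH2 → C:1 H:4 N:1
Element totals:
  C: 6
  H: 15
  N: 1
  O: 1
Molecular formula: C6H15NO.
Molar mass = 117.192 g/mol.
Mass from C: 6 × 12.011 = 72.066 g/mol.
%C = 72.066 / 117.192 × 100 = 61.49%.

61.49%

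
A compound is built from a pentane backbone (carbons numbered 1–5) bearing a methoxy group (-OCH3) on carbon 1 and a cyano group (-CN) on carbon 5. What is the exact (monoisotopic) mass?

Atom tally by fragment:
  CH3OCH2 → C:2 H:5 O:1
  CH2 → C:1 H:2
  CH2 → C:1 H:2
  CH2 → C:1 H:2
  CH2CN → C:2 H:2 N:1
Element totals:
  C: 7
  H: 13
  N: 1
  O: 1
Molecular formula: C7H13NO.
  M = 7(12.0) + 13(1.007825) + 14.003074 + 15.994915
    = 84.000000 + 13.101725 + 14.003074 + 15.994915 = 127.099714

127.0997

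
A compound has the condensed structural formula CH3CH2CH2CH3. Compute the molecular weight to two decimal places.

58.12 g/mol

Atom tally by fragment:
  CH3 → C:1 H:3
  CH2 → C:1 H:2
  CH2 → C:1 H:2
  CH3 → C:1 H:3
Element totals:
  C: 4
  H: 10
Molecular formula: C4H10.
  M = 4(12.011) + 10(1.008)
    = 48.044 + 10.080 = 58.124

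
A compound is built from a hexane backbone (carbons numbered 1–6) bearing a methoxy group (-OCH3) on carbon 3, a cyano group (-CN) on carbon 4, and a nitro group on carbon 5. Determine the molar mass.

Atom tally by fragment:
  CH3 → C:1 H:3
  CH2 → C:1 H:2
  CH(OCH3) → C:2 H:4 O:1
  CH(CN) → C:2 H:1 N:1
  CH(NO2) → C:1 H:1 N:1 O:2
  CH3 → C:1 H:3
Element totals:
  C: 8
  H: 14
  N: 2
  O: 3
Molecular formula: C8H14N2O3.
  M = 8(12.011) + 14(1.008) + 2(14.007) + 3(15.999)
    = 96.088 + 14.112 + 28.014 + 47.997 = 186.211

186.21 g/mol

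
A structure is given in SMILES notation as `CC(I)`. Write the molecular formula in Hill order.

C2H5I

Atom tally by fragment:
  CH3 → C:1 H:3
  CH2I → C:1 H:2 I:1
Element totals:
  C: 2
  H: 5
  I: 1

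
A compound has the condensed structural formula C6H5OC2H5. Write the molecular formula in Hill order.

Atom tally by fragment:
  benzene ring core → C:6 H:6
  (− 1 ring H displaced by substituents)
  + OC2H5 → C:2 H:5 O:1
Element totals:
  C: 8
  H: 10
  O: 1

C8H10O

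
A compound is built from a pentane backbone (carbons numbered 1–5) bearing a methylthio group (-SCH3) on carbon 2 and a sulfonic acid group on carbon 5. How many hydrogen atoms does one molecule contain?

Atom tally by fragment:
  CH3 → C:1 H:3
  CH(SCH3) → C:2 H:4 S:1
  CH2 → C:1 H:2
  CH2 → C:1 H:2
  CH2SO3H → C:1 H:3 S:1 O:3
Element totals:
  C: 6
  H: 14
  O: 3
  S: 2

14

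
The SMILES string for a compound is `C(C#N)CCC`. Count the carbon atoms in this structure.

5

Atom tally by fragment:
  NCCH2 → C:2 H:2 N:1
  CH2 → C:1 H:2
  CH2 → C:1 H:2
  CH3 → C:1 H:3
Element totals:
  C: 5
  H: 9
  N: 1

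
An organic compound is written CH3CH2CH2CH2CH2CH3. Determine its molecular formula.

Element totals:
  C: 6
  H: 14

C6H14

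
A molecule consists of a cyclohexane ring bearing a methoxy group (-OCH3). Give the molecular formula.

C7H14O

Atom tally by fragment:
  cyclohexane ring core → C:6 H:12
  (− 1 ring H displaced by substituents)
  + OCH3 → C:1 H:3 O:1
Element totals:
  C: 7
  H: 14
  O: 1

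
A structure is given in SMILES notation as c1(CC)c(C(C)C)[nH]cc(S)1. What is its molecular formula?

C9H15NS

Atom tally by fragment:
  pyrrole ring core → C:4 H:5 N:1
  (− 3 ring H displaced by substituents)
  + C2H5 → C:2 H:5
  + CH(CH3)2 → C:3 H:7
  + SH → S:1 H:1
Element totals:
  C: 9
  H: 15
  N: 1
  S: 1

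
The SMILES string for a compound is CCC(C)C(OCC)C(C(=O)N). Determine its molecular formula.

Atom tally by fragment:
  CH3 → C:1 H:3
  CH2 → C:1 H:2
  CH(CH3) → C:2 H:4
  CH(OC2H5) → C:3 H:6 O:1
  CH2CONH2 → C:2 H:4 O:1 N:1
Element totals:
  C: 9
  H: 19
  N: 1
  O: 2

C9H19NO2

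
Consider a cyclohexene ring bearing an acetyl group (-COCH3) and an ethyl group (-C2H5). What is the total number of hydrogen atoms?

16

Atom tally by fragment:
  cyclohexene ring core → C:6 H:10
  (− 2 ring H displaced by substituents)
  + COCH3 → C:2 H:3 O:1
  + C2H5 → C:2 H:5
Element totals:
  C: 10
  H: 16
  O: 1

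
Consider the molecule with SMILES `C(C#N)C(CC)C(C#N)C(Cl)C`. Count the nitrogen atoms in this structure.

2

Atom tally by fragment:
  NCCH2 → C:2 H:2 N:1
  CH(C2H5) → C:3 H:6
  CH(CN) → C:2 H:1 N:1
  CH(Cl) → C:1 H:1 Cl:1
  CH3 → C:1 H:3
Element totals:
  C: 9
  H: 13
  Cl: 1
  N: 2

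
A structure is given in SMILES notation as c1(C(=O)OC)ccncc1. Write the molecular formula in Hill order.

C7H7NO2

Atom tally by fragment:
  pyridine ring core → C:5 H:5 N:1
  (− 1 ring H displaced by substituents)
  + COOCH3 → C:2 H:3 O:2
Element totals:
  C: 7
  H: 7
  N: 1
  O: 2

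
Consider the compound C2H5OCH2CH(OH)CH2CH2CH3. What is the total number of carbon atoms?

Atom tally by fragment:
  C2H5OCH2 → C:3 H:7 O:1
  CH(OH) → C:1 H:2 O:1
  CH2 → C:1 H:2
  CH2 → C:1 H:2
  CH3 → C:1 H:3
Element totals:
  C: 7
  H: 16
  O: 2

7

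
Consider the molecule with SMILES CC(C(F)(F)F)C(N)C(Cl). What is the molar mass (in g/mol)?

175.58 g/mol

Atom tally by fragment:
  CH3 → C:1 H:3
  CH(CF3) → C:2 H:1 F:3
  CH(NH2) → C:1 H:3 N:1
  CH2Cl → C:1 H:2 Cl:1
Element totals:
  C: 5
  H: 9
  Cl: 1
  F: 3
  N: 1
Molecular formula: C5H9ClF3N.
  M = 5(12.011) + 9(1.008) + 35.45 + 3(18.998) + 14.007
    = 60.055 + 9.072 + 35.450 + 56.994 + 14.007 = 175.578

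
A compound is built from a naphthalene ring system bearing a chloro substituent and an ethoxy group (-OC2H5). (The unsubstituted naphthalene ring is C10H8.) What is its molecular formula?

Atom tally by fragment:
  naphthalene ring system core → C:10 H:8
  (− 2 ring H displaced by substituents)
  + Cl → Cl:1
  + OC2H5 → C:2 H:5 O:1
Element totals:
  C: 12
  H: 11
  Cl: 1
  O: 1

C12H11ClO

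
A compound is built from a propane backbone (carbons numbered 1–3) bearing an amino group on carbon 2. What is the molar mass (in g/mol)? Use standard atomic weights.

Atom tally by fragment:
  CH3 → C:1 H:3
  CH(NH2) → C:1 H:3 N:1
  CH3 → C:1 H:3
Element totals:
  C: 3
  H: 9
  N: 1
Molecular formula: C3H9N.
  M = 3(12.011) + 9(1.008) + 14.007
    = 36.033 + 9.072 + 14.007 = 59.112

59.11 g/mol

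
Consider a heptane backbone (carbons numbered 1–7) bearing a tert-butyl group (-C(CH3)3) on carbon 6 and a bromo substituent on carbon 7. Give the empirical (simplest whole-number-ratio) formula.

C11H23Br

Atom tally by fragment:
  CH3 → C:1 H:3
  CH2 → C:1 H:2
  CH2 → C:1 H:2
  CH2 → C:1 H:2
  CH2 → C:1 H:2
  CH(C(CH3)3) → C:5 H:10
  CH2Br → C:1 H:2 Br:1
Element totals:
  C: 11
  H: 23
  Br: 1
Molecular formula: C11H23Br.
gcd of subscripts (1, 11, 23) = 1, so the empirical formula equals the molecular formula.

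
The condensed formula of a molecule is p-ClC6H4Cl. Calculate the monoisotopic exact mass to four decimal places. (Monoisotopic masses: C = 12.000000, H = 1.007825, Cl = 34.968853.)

145.9690

Element totals:
  C: 6
  H: 4
  Cl: 2
Molecular formula: C6H4Cl2.
  M = 6(12.0) + 4(1.007825) + 2(34.968853)
    = 72.000000 + 4.031300 + 69.937706 = 145.969006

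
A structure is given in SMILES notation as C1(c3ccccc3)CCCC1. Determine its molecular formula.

C11H14

Atom tally by fragment:
  cyclopentane ring core → C:5 H:10
  (− 1 ring H displaced by substituents)
  + C6H5 → C:6 H:5
Element totals:
  C: 11
  H: 14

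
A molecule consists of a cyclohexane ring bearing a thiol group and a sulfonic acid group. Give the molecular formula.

C6H12O3S2

Atom tally by fragment:
  cyclohexane ring core → C:6 H:12
  (− 2 ring H displaced by substituents)
  + SH → S:1 H:1
  + SO3H → S:1 O:3 H:1
Element totals:
  C: 6
  H: 12
  O: 3
  S: 2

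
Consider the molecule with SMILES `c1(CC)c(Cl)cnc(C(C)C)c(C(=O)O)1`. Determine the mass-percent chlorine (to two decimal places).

Atom tally by fragment:
  pyridine ring core → C:5 H:5 N:1
  (− 4 ring H displaced by substituents)
  + C2H5 → C:2 H:5
  + Cl → Cl:1
  + CH(CH3)2 → C:3 H:7
  + COOH → C:1 H:1 O:2
Element totals:
  C: 11
  H: 14
  Cl: 1
  N: 1
  O: 2
Molecular formula: C11H14ClNO2.
Molar mass = 227.688 g/mol.
Mass from Cl: 1 × 35.45 = 35.450 g/mol.
%Cl = 35.450 / 227.688 × 100 = 15.57%.

15.57%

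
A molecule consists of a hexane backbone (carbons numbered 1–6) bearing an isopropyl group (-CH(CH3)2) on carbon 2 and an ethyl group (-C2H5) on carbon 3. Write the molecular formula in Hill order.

Atom tally by fragment:
  CH3 → C:1 H:3
  CH(CH(CH3)2) → C:4 H:8
  CH(C2H5) → C:3 H:6
  CH2 → C:1 H:2
  CH2 → C:1 H:2
  CH3 → C:1 H:3
Element totals:
  C: 11
  H: 24

C11H24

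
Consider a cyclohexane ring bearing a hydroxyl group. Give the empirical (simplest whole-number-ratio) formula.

C6H12O

Atom tally by fragment:
  cyclohexane ring core → C:6 H:12
  (− 1 ring H displaced by substituents)
  + OH → O:1 H:1
Element totals:
  C: 6
  H: 12
  O: 1
Molecular formula: C6H12O.
gcd of subscripts (6, 12, 1) = 1, so the empirical formula equals the molecular formula.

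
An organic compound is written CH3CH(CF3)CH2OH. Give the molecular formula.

Element totals:
  C: 4
  H: 7
  F: 3
  O: 1

C4H7F3O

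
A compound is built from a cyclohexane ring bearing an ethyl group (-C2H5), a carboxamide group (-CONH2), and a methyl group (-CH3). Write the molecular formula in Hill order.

Atom tally by fragment:
  cyclohexane ring core → C:6 H:12
  (− 3 ring H displaced by substituents)
  + C2H5 → C:2 H:5
  + CONH2 → C:1 H:2 O:1 N:1
  + CH3 → C:1 H:3
Element totals:
  C: 10
  H: 19
  N: 1
  O: 1

C10H19NO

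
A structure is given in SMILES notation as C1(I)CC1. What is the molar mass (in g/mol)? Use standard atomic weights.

Atom tally by fragment:
  cyclopropane ring core → C:3 H:6
  (− 1 ring H displaced by substituents)
  + I → I:1
Element totals:
  C: 3
  H: 5
  I: 1
Molecular formula: C3H5I.
  M = 3(12.011) + 5(1.008) + 126.904
    = 36.033 + 5.040 + 126.904 = 167.977

167.98 g/mol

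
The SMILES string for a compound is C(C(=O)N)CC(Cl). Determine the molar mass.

121.56 g/mol

Atom tally by fragment:
  H2NOCCH2 → C:2 H:4 O:1 N:1
  CH2 → C:1 H:2
  CH2Cl → C:1 H:2 Cl:1
Element totals:
  C: 4
  H: 8
  Cl: 1
  N: 1
  O: 1
Molecular formula: C4H8ClNO.
  M = 4(12.011) + 8(1.008) + 35.45 + 14.007 + 15.999
    = 48.044 + 8.064 + 35.450 + 14.007 + 15.999 = 121.564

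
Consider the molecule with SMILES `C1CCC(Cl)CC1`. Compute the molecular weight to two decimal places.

Atom tally by fragment:
  cyclohexane ring core → C:6 H:12
  (− 1 ring H displaced by substituents)
  + Cl → Cl:1
Element totals:
  C: 6
  H: 11
  Cl: 1
Molecular formula: C6H11Cl.
  M = 6(12.011) + 11(1.008) + 35.45
    = 72.066 + 11.088 + 35.450 = 118.604

118.60 g/mol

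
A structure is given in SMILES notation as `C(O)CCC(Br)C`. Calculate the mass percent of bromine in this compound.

Atom tally by fragment:
  HOCH2 → C:1 H:3 O:1
  CH2 → C:1 H:2
  CH2 → C:1 H:2
  CH(Br) → C:1 H:1 Br:1
  CH3 → C:1 H:3
Element totals:
  C: 5
  H: 11
  Br: 1
  O: 1
Molecular formula: C5H11BrO.
Molar mass = 167.046 g/mol.
Mass from Br: 1 × 79.904 = 79.904 g/mol.
%Br = 79.904 / 167.046 × 100 = 47.83%.

47.83%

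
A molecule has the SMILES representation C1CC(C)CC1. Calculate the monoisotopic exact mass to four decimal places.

Atom tally by fragment:
  cyclopentane ring core → C:5 H:10
  (− 1 ring H displaced by substituents)
  + CH3 → C:1 H:3
Element totals:
  C: 6
  H: 12
Molecular formula: C6H12.
  M = 6(12.0) + 12(1.007825)
    = 72.000000 + 12.093900 = 84.093900

84.0939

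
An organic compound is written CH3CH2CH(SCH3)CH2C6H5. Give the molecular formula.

Element totals:
  C: 11
  H: 16
  S: 1

C11H16S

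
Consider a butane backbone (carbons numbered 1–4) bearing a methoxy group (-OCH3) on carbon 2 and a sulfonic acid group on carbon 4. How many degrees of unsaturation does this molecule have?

Atom tally by fragment:
  CH3 → C:1 H:3
  CH(OCH3) → C:2 H:4 O:1
  CH2 → C:1 H:2
  CH2SO3H → C:1 H:3 S:1 O:3
Element totals:
  C: 5
  H: 12
  O: 4
  S: 1
Molecular formula: C5H12O4S.
DoU = (2C + 2 + N − H − X) / 2 = (2·5 + 2 + 0 − 12 − 0) / 2 = 0.

0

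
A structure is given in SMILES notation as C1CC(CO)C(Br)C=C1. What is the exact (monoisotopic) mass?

Atom tally by fragment:
  cyclohexene ring core → C:6 H:10
  (− 2 ring H displaced by substituents)
  + CH2OH → C:1 H:3 O:1
  + Br → Br:1
Element totals:
  C: 7
  H: 11
  Br: 1
  O: 1
Molecular formula: C7H11BrO.
  M = 7(12.0) + 11(1.007825) + 78.918338 + 15.994915
    = 84.000000 + 11.086075 + 78.918338 + 15.994915 = 189.999328

189.9993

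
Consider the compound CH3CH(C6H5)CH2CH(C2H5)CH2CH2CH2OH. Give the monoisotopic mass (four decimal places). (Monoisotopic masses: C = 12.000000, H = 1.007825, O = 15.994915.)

220.1827

Element totals:
  C: 15
  H: 24
  O: 1
Molecular formula: C15H24O.
  M = 15(12.0) + 24(1.007825) + 15.994915
    = 180.000000 + 24.187800 + 15.994915 = 220.182715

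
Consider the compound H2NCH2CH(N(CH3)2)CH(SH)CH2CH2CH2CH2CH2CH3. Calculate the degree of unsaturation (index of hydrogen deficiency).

0

Atom tally by fragment:
  H2NCH2 → C:1 H:4 N:1
  CH(N(CH3)2) → C:3 H:7 N:1
  CH(SH) → C:1 H:2 S:1
  CH2 → C:1 H:2
  CH2 → C:1 H:2
  CH2 → C:1 H:2
  CH2 → C:1 H:2
  CH2 → C:1 H:2
  CH3 → C:1 H:3
Element totals:
  C: 11
  H: 26
  N: 2
  S: 1
Molecular formula: C11H26N2S.
DoU = (2C + 2 + N − H − X) / 2 = (2·11 + 2 + 2 − 26 − 0) / 2 = 0.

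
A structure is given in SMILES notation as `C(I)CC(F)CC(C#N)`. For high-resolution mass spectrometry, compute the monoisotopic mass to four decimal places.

240.9764

Atom tally by fragment:
  ICH2 → C:1 H:2 I:1
  CH2 → C:1 H:2
  CH(F) → C:1 H:1 F:1
  CH2 → C:1 H:2
  CH2CN → C:2 H:2 N:1
Element totals:
  C: 6
  H: 9
  F: 1
  I: 1
  N: 1
Molecular formula: C6H9FIN.
  M = 6(12.0) + 9(1.007825) + 18.998403 + 126.904472 + 14.003074
    = 72.000000 + 9.070425 + 18.998403 + 126.904472 + 14.003074 = 240.976374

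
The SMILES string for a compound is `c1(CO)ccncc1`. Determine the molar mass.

109.13 g/mol

Atom tally by fragment:
  pyridine ring core → C:5 H:5 N:1
  (− 1 ring H displaced by substituents)
  + CH2OH → C:1 H:3 O:1
Element totals:
  C: 6
  H: 7
  N: 1
  O: 1
Molecular formula: C6H7NO.
  M = 6(12.011) + 7(1.008) + 14.007 + 15.999
    = 72.066 + 7.056 + 14.007 + 15.999 = 109.128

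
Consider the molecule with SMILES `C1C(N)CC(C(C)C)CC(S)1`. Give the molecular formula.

Atom tally by fragment:
  cyclohexane ring core → C:6 H:12
  (− 3 ring H displaced by substituents)
  + NH2 → N:1 H:2
  + CH(CH3)2 → C:3 H:7
  + SH → S:1 H:1
Element totals:
  C: 9
  H: 19
  N: 1
  S: 1

C9H19NS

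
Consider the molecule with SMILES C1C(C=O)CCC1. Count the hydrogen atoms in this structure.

10

Atom tally by fragment:
  cyclopentane ring core → C:5 H:10
  (− 1 ring H displaced by substituents)
  + CHO → C:1 H:1 O:1
Element totals:
  C: 6
  H: 10
  O: 1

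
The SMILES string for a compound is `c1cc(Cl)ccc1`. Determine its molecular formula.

Atom tally by fragment:
  benzene ring core → C:6 H:6
  (− 1 ring H displaced by substituents)
  + Cl → Cl:1
Element totals:
  C: 6
  H: 5
  Cl: 1

C6H5Cl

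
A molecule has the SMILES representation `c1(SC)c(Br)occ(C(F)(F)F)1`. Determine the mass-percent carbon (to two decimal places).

Atom tally by fragment:
  furan ring core → C:4 H:4 O:1
  (− 3 ring H displaced by substituents)
  + SCH3 → C:1 H:3 S:1
  + Br → Br:1
  + CF3 → C:1 F:3
Element totals:
  C: 6
  H: 4
  Br: 1
  F: 3
  O: 1
  S: 1
Molecular formula: C6H4BrF3OS.
Molar mass = 261.055 g/mol.
Mass from C: 6 × 12.011 = 72.066 g/mol.
%C = 72.066 / 261.055 × 100 = 27.61%.

27.61%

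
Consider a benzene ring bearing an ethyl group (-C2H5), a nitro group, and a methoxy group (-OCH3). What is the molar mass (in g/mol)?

181.19 g/mol

Atom tally by fragment:
  benzene ring core → C:6 H:6
  (− 3 ring H displaced by substituents)
  + C2H5 → C:2 H:5
  + NO2 → N:1 O:2
  + OCH3 → C:1 H:3 O:1
Element totals:
  C: 9
  H: 11
  N: 1
  O: 3
Molecular formula: C9H11NO3.
  M = 9(12.011) + 11(1.008) + 14.007 + 3(15.999)
    = 108.099 + 11.088 + 14.007 + 47.997 = 181.191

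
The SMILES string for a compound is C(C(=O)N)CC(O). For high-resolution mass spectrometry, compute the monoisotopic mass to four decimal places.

103.0633

Atom tally by fragment:
  H2NOCCH2 → C:2 H:4 O:1 N:1
  CH2 → C:1 H:2
  CH2OH → C:1 H:3 O:1
Element totals:
  C: 4
  H: 9
  N: 1
  O: 2
Molecular formula: C4H9NO2.
  M = 4(12.0) + 9(1.007825) + 14.003074 + 2(15.994915)
    = 48.000000 + 9.070425 + 14.003074 + 31.989830 = 103.063329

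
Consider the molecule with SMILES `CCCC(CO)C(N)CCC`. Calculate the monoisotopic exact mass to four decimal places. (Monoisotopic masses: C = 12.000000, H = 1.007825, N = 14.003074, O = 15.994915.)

159.1623

Atom tally by fragment:
  CH3 → C:1 H:3
  CH2 → C:1 H:2
  CH2 → C:1 H:2
  CH(CH2OH) → C:2 H:4 O:1
  CH(NH2) → C:1 H:3 N:1
  CH2 → C:1 H:2
  CH2 → C:1 H:2
  CH3 → C:1 H:3
Element totals:
  C: 9
  H: 21
  N: 1
  O: 1
Molecular formula: C9H21NO.
  M = 9(12.0) + 21(1.007825) + 14.003074 + 15.994915
    = 108.000000 + 21.164325 + 14.003074 + 15.994915 = 159.162314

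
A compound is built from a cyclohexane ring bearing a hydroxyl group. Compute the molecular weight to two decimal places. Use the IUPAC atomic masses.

Atom tally by fragment:
  cyclohexane ring core → C:6 H:12
  (− 1 ring H displaced by substituents)
  + OH → O:1 H:1
Element totals:
  C: 6
  H: 12
  O: 1
Molecular formula: C6H12O.
  M = 6(12.011) + 12(1.008) + 15.999
    = 72.066 + 12.096 + 15.999 = 100.161

100.16 g/mol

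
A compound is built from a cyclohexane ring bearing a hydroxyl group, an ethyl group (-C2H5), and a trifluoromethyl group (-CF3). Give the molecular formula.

C9H15F3O

Atom tally by fragment:
  cyclohexane ring core → C:6 H:12
  (− 3 ring H displaced by substituents)
  + OH → O:1 H:1
  + C2H5 → C:2 H:5
  + CF3 → C:1 F:3
Element totals:
  C: 9
  H: 15
  F: 3
  O: 1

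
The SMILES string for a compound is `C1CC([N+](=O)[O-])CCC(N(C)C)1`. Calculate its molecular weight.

Atom tally by fragment:
  cyclohexane ring core → C:6 H:12
  (− 2 ring H displaced by substituents)
  + NO2 → N:1 O:2
  + N(CH3)2 → N:1 C:2 H:6
Element totals:
  C: 8
  H: 16
  N: 2
  O: 2
Molecular formula: C8H16N2O2.
  M = 8(12.011) + 16(1.008) + 2(14.007) + 2(15.999)
    = 96.088 + 16.128 + 28.014 + 31.998 = 172.228

172.23 g/mol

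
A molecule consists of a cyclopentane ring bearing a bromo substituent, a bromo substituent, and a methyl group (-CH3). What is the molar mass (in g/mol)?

Atom tally by fragment:
  cyclopentane ring core → C:5 H:10
  (− 3 ring H displaced by substituents)
  + Br → Br:1
  + Br → Br:1
  + CH3 → C:1 H:3
Element totals:
  C: 6
  H: 10
  Br: 2
Molecular formula: C6H10Br2.
  M = 6(12.011) + 10(1.008) + 2(79.904)
    = 72.066 + 10.080 + 159.808 = 241.954

241.95 g/mol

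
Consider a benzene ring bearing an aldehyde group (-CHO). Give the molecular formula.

C7H6O

Atom tally by fragment:
  benzene ring core → C:6 H:6
  (− 1 ring H displaced by substituents)
  + CHO → C:1 H:1 O:1
Element totals:
  C: 7
  H: 6
  O: 1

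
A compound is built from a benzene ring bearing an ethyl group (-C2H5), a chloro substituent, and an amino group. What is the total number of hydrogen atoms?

10

Atom tally by fragment:
  benzene ring core → C:6 H:6
  (− 3 ring H displaced by substituents)
  + C2H5 → C:2 H:5
  + Cl → Cl:1
  + NH2 → N:1 H:2
Element totals:
  C: 8
  H: 10
  Cl: 1
  N: 1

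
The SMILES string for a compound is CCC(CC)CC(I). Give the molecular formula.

Atom tally by fragment:
  CH3 → C:1 H:3
  CH2 → C:1 H:2
  CH(C2H5) → C:3 H:6
  CH2 → C:1 H:2
  CH2I → C:1 H:2 I:1
Element totals:
  C: 7
  H: 15
  I: 1

C7H15I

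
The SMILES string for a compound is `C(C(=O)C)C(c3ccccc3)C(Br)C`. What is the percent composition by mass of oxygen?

6.27%

Atom tally by fragment:
  CH3COCH2 → C:3 H:5 O:1
  CH(C6H5) → C:7 H:6
  CH(Br) → C:1 H:1 Br:1
  CH3 → C:1 H:3
Element totals:
  C: 12
  H: 15
  Br: 1
  O: 1
Molecular formula: C12H15BrO.
Molar mass = 255.155 g/mol.
Mass from O: 1 × 15.999 = 15.999 g/mol.
%O = 15.999 / 255.155 × 100 = 6.27%.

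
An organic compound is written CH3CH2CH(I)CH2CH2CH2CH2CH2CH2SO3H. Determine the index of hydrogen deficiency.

0

Element totals:
  C: 9
  H: 19
  I: 1
  O: 3
  S: 1
Molecular formula: C9H19IO3S.
DoU = (2C + 2 + N − H − X) / 2 = (2·9 + 2 + 0 − 19 − 1) / 2 = 0.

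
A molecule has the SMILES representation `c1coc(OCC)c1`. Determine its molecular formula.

Atom tally by fragment:
  furan ring core → C:4 H:4 O:1
  (− 1 ring H displaced by substituents)
  + OC2H5 → C:2 H:5 O:1
Element totals:
  C: 6
  H: 8
  O: 2

C6H8O2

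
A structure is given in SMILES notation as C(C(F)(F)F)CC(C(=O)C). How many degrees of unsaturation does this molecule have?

1

Atom tally by fragment:
  F3CCH2 → C:2 H:2 F:3
  CH2 → C:1 H:2
  CH2COCH3 → C:3 H:5 O:1
Element totals:
  C: 6
  H: 9
  F: 3
  O: 1
Molecular formula: C6H9F3O.
DoU = (2C + 2 + N − H − X) / 2 = (2·6 + 2 + 0 − 9 − 3) / 2 = 1.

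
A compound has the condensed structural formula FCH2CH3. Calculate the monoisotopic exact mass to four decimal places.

Atom tally by fragment:
  FCH2 → C:1 H:2 F:1
  CH3 → C:1 H:3
Element totals:
  C: 2
  H: 5
  F: 1
Molecular formula: C2H5F.
  M = 2(12.0) + 5(1.007825) + 18.998403
    = 24.000000 + 5.039125 + 18.998403 = 48.037528

48.0375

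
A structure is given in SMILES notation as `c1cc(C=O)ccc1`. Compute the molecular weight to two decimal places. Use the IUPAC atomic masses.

106.12 g/mol

Atom tally by fragment:
  benzene ring core → C:6 H:6
  (− 1 ring H displaced by substituents)
  + CHO → C:1 H:1 O:1
Element totals:
  C: 7
  H: 6
  O: 1
Molecular formula: C7H6O.
  M = 7(12.011) + 6(1.008) + 15.999
    = 84.077 + 6.048 + 15.999 = 106.124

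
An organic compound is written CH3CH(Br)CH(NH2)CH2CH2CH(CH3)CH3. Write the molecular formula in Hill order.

Atom tally by fragment:
  CH3 → C:1 H:3
  CH(Br) → C:1 H:1 Br:1
  CH(NH2) → C:1 H:3 N:1
  CH2 → C:1 H:2
  CH2 → C:1 H:2
  CH(CH3) → C:2 H:4
  CH3 → C:1 H:3
Element totals:
  C: 8
  H: 18
  Br: 1
  N: 1

C8H18BrN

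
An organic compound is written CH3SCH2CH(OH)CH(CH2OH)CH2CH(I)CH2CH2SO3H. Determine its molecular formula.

Atom tally by fragment:
  CH3SCH2 → C:2 H:5 S:1
  CH(OH) → C:1 H:2 O:1
  CH(CH2OH) → C:2 H:4 O:1
  CH2 → C:1 H:2
  CH(I) → C:1 H:1 I:1
  CH2 → C:1 H:2
  CH2SO3H → C:1 H:3 S:1 O:3
Element totals:
  C: 9
  H: 19
  I: 1
  O: 5
  S: 2

C9H19IO5S2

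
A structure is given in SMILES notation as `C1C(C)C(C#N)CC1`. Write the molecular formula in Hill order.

C7H11N

Atom tally by fragment:
  cyclopentane ring core → C:5 H:10
  (− 2 ring H displaced by substituents)
  + CH3 → C:1 H:3
  + CN → C:1 N:1
Element totals:
  C: 7
  H: 11
  N: 1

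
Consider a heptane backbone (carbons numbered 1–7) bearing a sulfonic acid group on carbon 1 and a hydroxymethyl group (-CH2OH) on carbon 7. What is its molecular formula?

Atom tally by fragment:
  HO3SCH2 → C:1 H:3 S:1 O:3
  CH2 → C:1 H:2
  CH2 → C:1 H:2
  CH2 → C:1 H:2
  CH2 → C:1 H:2
  CH2 → C:1 H:2
  CH2CH2OH → C:2 H:5 O:1
Element totals:
  C: 8
  H: 18
  O: 4
  S: 1

C8H18O4S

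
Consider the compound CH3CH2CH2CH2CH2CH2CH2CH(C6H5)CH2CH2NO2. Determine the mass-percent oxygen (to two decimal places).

12.15%

Atom tally by fragment:
  CH3 → C:1 H:3
  CH2 → C:1 H:2
  CH2 → C:1 H:2
  CH2 → C:1 H:2
  CH2 → C:1 H:2
  CH2 → C:1 H:2
  CH2 → C:1 H:2
  CH(C6H5) → C:7 H:6
  CH2 → C:1 H:2
  CH2NO2 → C:1 H:2 N:1 O:2
Element totals:
  C: 16
  H: 25
  N: 1
  O: 2
Molecular formula: C16H25NO2.
Molar mass = 263.381 g/mol.
Mass from O: 2 × 15.999 = 31.998 g/mol.
%O = 31.998 / 263.381 × 100 = 12.15%.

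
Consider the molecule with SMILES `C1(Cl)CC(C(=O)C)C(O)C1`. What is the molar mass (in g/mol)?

162.61 g/mol

Atom tally by fragment:
  cyclopentane ring core → C:5 H:10
  (− 3 ring H displaced by substituents)
  + Cl → Cl:1
  + COCH3 → C:2 H:3 O:1
  + OH → O:1 H:1
Element totals:
  C: 7
  H: 11
  Cl: 1
  O: 2
Molecular formula: C7H11ClO2.
  M = 7(12.011) + 11(1.008) + 35.45 + 2(15.999)
    = 84.077 + 11.088 + 35.450 + 31.998 = 162.613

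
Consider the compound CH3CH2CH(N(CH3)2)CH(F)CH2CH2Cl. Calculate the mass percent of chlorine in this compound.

19.51%

Atom tally by fragment:
  CH3 → C:1 H:3
  CH2 → C:1 H:2
  CH(N(CH3)2) → C:3 H:7 N:1
  CH(F) → C:1 H:1 F:1
  CH2 → C:1 H:2
  CH2Cl → C:1 H:2 Cl:1
Element totals:
  C: 8
  H: 17
  Cl: 1
  F: 1
  N: 1
Molecular formula: C8H17ClFN.
Molar mass = 181.679 g/mol.
Mass from Cl: 1 × 35.45 = 35.450 g/mol.
%Cl = 35.450 / 181.679 × 100 = 19.51%.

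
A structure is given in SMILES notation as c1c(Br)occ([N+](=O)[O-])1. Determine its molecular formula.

C4H2BrNO3

Atom tally by fragment:
  furan ring core → C:4 H:4 O:1
  (− 2 ring H displaced by substituents)
  + Br → Br:1
  + NO2 → N:1 O:2
Element totals:
  C: 4
  H: 2
  Br: 1
  N: 1
  O: 3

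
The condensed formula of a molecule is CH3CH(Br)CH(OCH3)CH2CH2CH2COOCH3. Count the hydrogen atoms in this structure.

Element totals:
  C: 9
  H: 17
  Br: 1
  O: 3

17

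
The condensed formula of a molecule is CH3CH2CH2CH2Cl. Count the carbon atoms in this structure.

Atom tally by fragment:
  CH3 → C:1 H:3
  CH2 → C:1 H:2
  CH2 → C:1 H:2
  CH2Cl → C:1 H:2 Cl:1
Element totals:
  C: 4
  H: 9
  Cl: 1

4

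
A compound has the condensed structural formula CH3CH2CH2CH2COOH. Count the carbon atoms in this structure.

5

Atom tally by fragment:
  CH3 → C:1 H:3
  CH2 → C:1 H:2
  CH2 → C:1 H:2
  CH2COOH → C:2 H:3 O:2
Element totals:
  C: 5
  H: 10
  O: 2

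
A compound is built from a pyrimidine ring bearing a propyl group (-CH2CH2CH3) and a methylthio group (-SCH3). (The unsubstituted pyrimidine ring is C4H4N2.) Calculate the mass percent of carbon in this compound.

Atom tally by fragment:
  pyrimidine ring core → C:4 H:4 N:2
  (− 2 ring H displaced by substituents)
  + CH2CH2CH3 → C:3 H:7
  + SCH3 → C:1 H:3 S:1
Element totals:
  C: 8
  H: 12
  N: 2
  S: 1
Molecular formula: C8H12N2S.
Molar mass = 168.258 g/mol.
Mass from C: 8 × 12.011 = 96.088 g/mol.
%C = 96.088 / 168.258 × 100 = 57.11%.

57.11%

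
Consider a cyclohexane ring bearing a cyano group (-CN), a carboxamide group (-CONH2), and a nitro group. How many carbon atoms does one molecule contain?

8

Atom tally by fragment:
  cyclohexane ring core → C:6 H:12
  (− 3 ring H displaced by substituents)
  + CN → C:1 N:1
  + CONH2 → C:1 H:2 O:1 N:1
  + NO2 → N:1 O:2
Element totals:
  C: 8
  H: 11
  N: 3
  O: 3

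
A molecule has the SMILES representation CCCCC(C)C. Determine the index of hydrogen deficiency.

0

Atom tally by fragment:
  CH3 → C:1 H:3
  CH2 → C:1 H:2
  CH2 → C:1 H:2
  CH2 → C:1 H:2
  CH(CH3) → C:2 H:4
  CH3 → C:1 H:3
Element totals:
  C: 7
  H: 16
Molecular formula: C7H16.
DoU = (2C + 2 + N − H − X) / 2 = (2·7 + 2 + 0 − 16 − 0) / 2 = 0.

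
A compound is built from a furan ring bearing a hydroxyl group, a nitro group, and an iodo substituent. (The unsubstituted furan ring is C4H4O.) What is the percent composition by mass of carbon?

Atom tally by fragment:
  furan ring core → C:4 H:4 O:1
  (− 3 ring H displaced by substituents)
  + OH → O:1 H:1
  + NO2 → N:1 O:2
  + I → I:1
Element totals:
  C: 4
  H: 2
  I: 1
  N: 1
  O: 4
Molecular formula: C4H2INO4.
Molar mass = 254.967 g/mol.
Mass from C: 4 × 12.011 = 48.044 g/mol.
%C = 48.044 / 254.967 × 100 = 18.84%.

18.84%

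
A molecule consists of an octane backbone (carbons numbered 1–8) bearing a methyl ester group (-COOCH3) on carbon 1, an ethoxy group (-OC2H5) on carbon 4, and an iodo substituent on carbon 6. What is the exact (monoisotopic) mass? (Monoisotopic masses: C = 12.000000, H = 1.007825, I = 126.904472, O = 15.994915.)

Atom tally by fragment:
  CH3OOCCH2 → C:3 H:5 O:2
  CH2 → C:1 H:2
  CH2 → C:1 H:2
  CH(OC2H5) → C:3 H:6 O:1
  CH2 → C:1 H:2
  CH(I) → C:1 H:1 I:1
  CH2 → C:1 H:2
  CH3 → C:1 H:3
Element totals:
  C: 12
  H: 23
  I: 1
  O: 3
Molecular formula: C12H23IO3.
  M = 12(12.0) + 23(1.007825) + 126.904472 + 3(15.994915)
    = 144.000000 + 23.179975 + 126.904472 + 47.984745 = 342.069192

342.0692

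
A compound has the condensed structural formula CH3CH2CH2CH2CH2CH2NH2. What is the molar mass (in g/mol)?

Atom tally by fragment:
  CH3 → C:1 H:3
  CH2 → C:1 H:2
  CH2 → C:1 H:2
  CH2 → C:1 H:2
  CH2 → C:1 H:2
  CH2NH2 → C:1 H:4 N:1
Element totals:
  C: 6
  H: 15
  N: 1
Molecular formula: C6H15N.
  M = 6(12.011) + 15(1.008) + 14.007
    = 72.066 + 15.120 + 14.007 = 101.193

101.19 g/mol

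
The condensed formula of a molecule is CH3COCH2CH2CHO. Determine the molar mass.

Atom tally by fragment:
  CH3COCH2 → C:3 H:5 O:1
  CH2CHO → C:2 H:3 O:1
Element totals:
  C: 5
  H: 8
  O: 2
Molecular formula: C5H8O2.
  M = 5(12.011) + 8(1.008) + 2(15.999)
    = 60.055 + 8.064 + 31.998 = 100.117

100.12 g/mol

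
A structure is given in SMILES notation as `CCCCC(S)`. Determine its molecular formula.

Atom tally by fragment:
  CH3 → C:1 H:3
  CH2 → C:1 H:2
  CH2 → C:1 H:2
  CH2 → C:1 H:2
  CH2SH → C:1 H:3 S:1
Element totals:
  C: 5
  H: 12
  S: 1

C5H12S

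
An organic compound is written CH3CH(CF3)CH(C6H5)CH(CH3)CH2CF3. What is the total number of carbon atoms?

14

Atom tally by fragment:
  CH3 → C:1 H:3
  CH(CF3) → C:2 H:1 F:3
  CH(C6H5) → C:7 H:6
  CH(CH3) → C:2 H:4
  CH2CF3 → C:2 H:2 F:3
Element totals:
  C: 14
  H: 16
  F: 6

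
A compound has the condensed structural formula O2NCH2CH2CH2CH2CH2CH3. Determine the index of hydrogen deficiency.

1

Element totals:
  C: 6
  H: 13
  N: 1
  O: 2
Molecular formula: C6H13NO2.
DoU = (2C + 2 + N − H − X) / 2 = (2·6 + 2 + 1 − 13 − 0) / 2 = 1.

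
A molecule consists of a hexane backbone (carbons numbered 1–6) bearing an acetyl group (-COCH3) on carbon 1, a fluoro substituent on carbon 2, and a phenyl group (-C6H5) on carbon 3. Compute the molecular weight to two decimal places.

Atom tally by fragment:
  CH3COCH2 → C:3 H:5 O:1
  CH(F) → C:1 H:1 F:1
  CH(C6H5) → C:7 H:6
  CH2 → C:1 H:2
  CH2 → C:1 H:2
  CH3 → C:1 H:3
Element totals:
  C: 14
  H: 19
  F: 1
  O: 1
Molecular formula: C14H19FO.
  M = 14(12.011) + 19(1.008) + 18.998 + 15.999
    = 168.154 + 19.152 + 18.998 + 15.999 = 222.303

222.30 g/mol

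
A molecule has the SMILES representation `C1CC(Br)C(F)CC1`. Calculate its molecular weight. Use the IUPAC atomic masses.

181.05 g/mol

Atom tally by fragment:
  cyclohexane ring core → C:6 H:12
  (− 2 ring H displaced by substituents)
  + Br → Br:1
  + F → F:1
Element totals:
  C: 6
  H: 10
  Br: 1
  F: 1
Molecular formula: C6H10BrF.
  M = 6(12.011) + 10(1.008) + 79.904 + 18.998
    = 72.066 + 10.080 + 79.904 + 18.998 = 181.048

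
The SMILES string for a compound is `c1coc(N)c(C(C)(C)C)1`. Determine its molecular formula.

C8H13NO

Atom tally by fragment:
  furan ring core → C:4 H:4 O:1
  (− 2 ring H displaced by substituents)
  + NH2 → N:1 H:2
  + C(CH3)3 → C:4 H:9
Element totals:
  C: 8
  H: 13
  N: 1
  O: 1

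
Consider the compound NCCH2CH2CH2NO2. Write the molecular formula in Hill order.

C4H6N2O2

Atom tally by fragment:
  NCCH2 → C:2 H:2 N:1
  CH2 → C:1 H:2
  CH2NO2 → C:1 H:2 N:1 O:2
Element totals:
  C: 4
  H: 6
  N: 2
  O: 2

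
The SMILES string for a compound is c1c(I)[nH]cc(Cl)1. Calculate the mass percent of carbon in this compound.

Atom tally by fragment:
  pyrrole ring core → C:4 H:5 N:1
  (− 2 ring H displaced by substituents)
  + I → I:1
  + Cl → Cl:1
Element totals:
  C: 4
  H: 3
  Cl: 1
  I: 1
  N: 1
Molecular formula: C4H3ClIN.
Molar mass = 227.429 g/mol.
Mass from C: 4 × 12.011 = 48.044 g/mol.
%C = 48.044 / 227.429 × 100 = 21.12%.

21.12%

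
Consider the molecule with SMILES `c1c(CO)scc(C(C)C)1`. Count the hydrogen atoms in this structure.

12

Atom tally by fragment:
  thiophene ring core → C:4 H:4 S:1
  (− 2 ring H displaced by substituents)
  + CH2OH → C:1 H:3 O:1
  + CH(CH3)2 → C:3 H:7
Element totals:
  C: 8
  H: 12
  O: 1
  S: 1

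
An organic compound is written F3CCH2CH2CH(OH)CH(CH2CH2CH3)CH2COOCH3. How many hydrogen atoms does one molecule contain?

19

Element totals:
  C: 11
  H: 19
  F: 3
  O: 3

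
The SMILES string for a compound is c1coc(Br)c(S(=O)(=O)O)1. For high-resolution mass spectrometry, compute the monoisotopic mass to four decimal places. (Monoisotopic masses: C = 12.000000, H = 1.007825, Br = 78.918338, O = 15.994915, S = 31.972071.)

225.8935

Atom tally by fragment:
  furan ring core → C:4 H:4 O:1
  (− 2 ring H displaced by substituents)
  + Br → Br:1
  + SO3H → S:1 O:3 H:1
Element totals:
  C: 4
  H: 3
  Br: 1
  O: 4
  S: 1
Molecular formula: C4H3BrO4S.
  M = 4(12.0) + 3(1.007825) + 78.918338 + 4(15.994915) + 31.972071
    = 48.000000 + 3.023475 + 78.918338 + 63.979660 + 31.972071 = 225.893544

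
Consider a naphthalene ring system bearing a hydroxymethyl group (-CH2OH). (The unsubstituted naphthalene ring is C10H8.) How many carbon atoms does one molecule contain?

Atom tally by fragment:
  naphthalene ring system core → C:10 H:8
  (− 1 ring H displaced by substituents)
  + CH2OH → C:1 H:3 O:1
Element totals:
  C: 11
  H: 10
  O: 1

11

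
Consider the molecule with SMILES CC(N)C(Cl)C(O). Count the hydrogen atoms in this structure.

Atom tally by fragment:
  CH3 → C:1 H:3
  CH(NH2) → C:1 H:3 N:1
  CH(Cl) → C:1 H:1 Cl:1
  CH2OH → C:1 H:3 O:1
Element totals:
  C: 4
  H: 10
  Cl: 1
  N: 1
  O: 1

10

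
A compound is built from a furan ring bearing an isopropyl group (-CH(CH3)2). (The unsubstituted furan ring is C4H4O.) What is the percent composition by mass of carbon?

Atom tally by fragment:
  furan ring core → C:4 H:4 O:1
  (− 1 ring H displaced by substituents)
  + CH(CH3)2 → C:3 H:7
Element totals:
  C: 7
  H: 10
  O: 1
Molecular formula: C7H10O.
Molar mass = 110.156 g/mol.
Mass from C: 7 × 12.011 = 84.077 g/mol.
%C = 84.077 / 110.156 × 100 = 76.33%.

76.33%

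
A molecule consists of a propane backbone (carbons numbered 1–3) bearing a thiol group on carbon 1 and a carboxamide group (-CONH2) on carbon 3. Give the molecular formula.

C4H9NOS

Atom tally by fragment:
  HSCH2 → C:1 H:3 S:1
  CH2 → C:1 H:2
  CH2CONH2 → C:2 H:4 O:1 N:1
Element totals:
  C: 4
  H: 9
  N: 1
  O: 1
  S: 1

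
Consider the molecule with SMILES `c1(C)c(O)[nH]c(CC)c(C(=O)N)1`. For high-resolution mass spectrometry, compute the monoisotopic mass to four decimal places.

Atom tally by fragment:
  pyrrole ring core → C:4 H:5 N:1
  (− 4 ring H displaced by substituents)
  + CH3 → C:1 H:3
  + OH → O:1 H:1
  + C2H5 → C:2 H:5
  + CONH2 → C:1 H:2 O:1 N:1
Element totals:
  C: 8
  H: 12
  N: 2
  O: 2
Molecular formula: C8H12N2O2.
  M = 8(12.0) + 12(1.007825) + 2(14.003074) + 2(15.994915)
    = 96.000000 + 12.093900 + 28.006148 + 31.989830 = 168.089878

168.0899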